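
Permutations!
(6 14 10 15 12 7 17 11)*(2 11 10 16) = [0, 1, 11, 3, 4, 5, 14, 17, 8, 9, 15, 6, 7, 13, 16, 12, 2, 10] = (2 11 6 14 16)(7 17 10 15 12)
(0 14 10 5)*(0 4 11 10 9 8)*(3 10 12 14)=(0 3 10 5 4 11 12 14 9 8)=[3, 1, 2, 10, 11, 4, 6, 7, 0, 8, 5, 12, 14, 13, 9]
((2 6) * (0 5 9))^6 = (9)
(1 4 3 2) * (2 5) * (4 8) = (1 8 4 3 5 2) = [0, 8, 1, 5, 3, 2, 6, 7, 4]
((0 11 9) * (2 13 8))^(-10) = (0 9 11)(2 8 13)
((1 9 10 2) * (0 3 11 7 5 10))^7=(0 1 10 7 3 9 2 5 11)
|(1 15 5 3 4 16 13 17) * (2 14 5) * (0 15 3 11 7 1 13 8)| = |(0 15 2 14 5 11 7 1 3 4 16 8)(13 17)| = 12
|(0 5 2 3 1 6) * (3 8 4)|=|(0 5 2 8 4 3 1 6)|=8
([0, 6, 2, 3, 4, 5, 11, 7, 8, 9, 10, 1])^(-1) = [0, 11, 2, 3, 4, 5, 1, 7, 8, 9, 10, 6]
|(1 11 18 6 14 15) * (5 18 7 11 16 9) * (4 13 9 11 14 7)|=12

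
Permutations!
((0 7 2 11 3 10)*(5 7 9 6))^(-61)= (0 6 7 11 10 9 5 2 3)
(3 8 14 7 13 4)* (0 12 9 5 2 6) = [12, 1, 6, 8, 3, 2, 0, 13, 14, 5, 10, 11, 9, 4, 7] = (0 12 9 5 2 6)(3 8 14 7 13 4)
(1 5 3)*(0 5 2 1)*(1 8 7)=(0 5 3)(1 2 8 7)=[5, 2, 8, 0, 4, 3, 6, 1, 7]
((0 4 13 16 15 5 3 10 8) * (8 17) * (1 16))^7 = (0 3 1 8 5 13 17 15 4 10 16)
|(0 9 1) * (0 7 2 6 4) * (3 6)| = |(0 9 1 7 2 3 6 4)| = 8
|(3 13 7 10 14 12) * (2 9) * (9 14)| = |(2 14 12 3 13 7 10 9)| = 8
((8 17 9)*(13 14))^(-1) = (8 9 17)(13 14)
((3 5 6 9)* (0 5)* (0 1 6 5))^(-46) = (1 9)(3 6)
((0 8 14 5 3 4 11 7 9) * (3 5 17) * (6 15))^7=(0 7 4 17 8 9 11 3 14)(6 15)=((0 8 14 17 3 4 11 7 9)(6 15))^7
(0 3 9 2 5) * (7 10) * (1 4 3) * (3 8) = (0 1 4 8 3 9 2 5)(7 10) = [1, 4, 5, 9, 8, 0, 6, 10, 3, 2, 7]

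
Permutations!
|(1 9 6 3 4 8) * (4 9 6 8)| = 5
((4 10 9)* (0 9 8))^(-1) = (0 8 10 4 9)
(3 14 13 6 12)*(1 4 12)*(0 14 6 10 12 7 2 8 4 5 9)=[14, 5, 8, 6, 7, 9, 1, 2, 4, 0, 12, 11, 3, 10, 13]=(0 14 13 10 12 3 6 1 5 9)(2 8 4 7)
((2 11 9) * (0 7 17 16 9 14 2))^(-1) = ((0 7 17 16 9)(2 11 14))^(-1) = (0 9 16 17 7)(2 14 11)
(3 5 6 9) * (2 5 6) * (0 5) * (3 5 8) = (0 8 3 6 9 5 2) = [8, 1, 0, 6, 4, 2, 9, 7, 3, 5]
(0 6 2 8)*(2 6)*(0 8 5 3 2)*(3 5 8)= (2 8 3)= [0, 1, 8, 2, 4, 5, 6, 7, 3]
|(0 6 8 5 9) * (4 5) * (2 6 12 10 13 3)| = 11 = |(0 12 10 13 3 2 6 8 4 5 9)|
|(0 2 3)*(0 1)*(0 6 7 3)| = 4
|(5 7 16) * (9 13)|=|(5 7 16)(9 13)|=6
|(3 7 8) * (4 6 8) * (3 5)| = |(3 7 4 6 8 5)| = 6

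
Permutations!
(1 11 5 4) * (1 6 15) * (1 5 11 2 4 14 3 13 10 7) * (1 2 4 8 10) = [0, 4, 8, 13, 6, 14, 15, 2, 10, 9, 7, 11, 12, 1, 3, 5] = (1 4 6 15 5 14 3 13)(2 8 10 7)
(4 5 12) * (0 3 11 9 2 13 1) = (0 3 11 9 2 13 1)(4 5 12) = [3, 0, 13, 11, 5, 12, 6, 7, 8, 2, 10, 9, 4, 1]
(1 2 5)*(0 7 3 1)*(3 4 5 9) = (0 7 4 5)(1 2 9 3) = [7, 2, 9, 1, 5, 0, 6, 4, 8, 3]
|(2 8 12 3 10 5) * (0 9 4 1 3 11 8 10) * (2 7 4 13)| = |(0 9 13 2 10 5 7 4 1 3)(8 12 11)| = 30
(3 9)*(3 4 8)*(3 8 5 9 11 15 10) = [0, 1, 2, 11, 5, 9, 6, 7, 8, 4, 3, 15, 12, 13, 14, 10] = (3 11 15 10)(4 5 9)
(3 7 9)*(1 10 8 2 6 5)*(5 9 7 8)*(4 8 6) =[0, 10, 4, 6, 8, 1, 9, 7, 2, 3, 5] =(1 10 5)(2 4 8)(3 6 9)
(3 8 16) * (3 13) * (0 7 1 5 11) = [7, 5, 2, 8, 4, 11, 6, 1, 16, 9, 10, 0, 12, 3, 14, 15, 13] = (0 7 1 5 11)(3 8 16 13)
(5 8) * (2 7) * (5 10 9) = (2 7)(5 8 10 9) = [0, 1, 7, 3, 4, 8, 6, 2, 10, 5, 9]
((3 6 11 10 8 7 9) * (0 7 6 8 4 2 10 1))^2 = ((0 7 9 3 8 6 11 1)(2 10 4))^2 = (0 9 8 11)(1 7 3 6)(2 4 10)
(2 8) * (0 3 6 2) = (0 3 6 2 8) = [3, 1, 8, 6, 4, 5, 2, 7, 0]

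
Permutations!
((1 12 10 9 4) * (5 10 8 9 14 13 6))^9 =((1 12 8 9 4)(5 10 14 13 6))^9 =(1 4 9 8 12)(5 6 13 14 10)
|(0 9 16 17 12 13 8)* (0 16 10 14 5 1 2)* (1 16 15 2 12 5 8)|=21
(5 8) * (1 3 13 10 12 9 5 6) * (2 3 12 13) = [0, 12, 3, 2, 4, 8, 1, 7, 6, 5, 13, 11, 9, 10] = (1 12 9 5 8 6)(2 3)(10 13)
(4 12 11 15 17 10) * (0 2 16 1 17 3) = (0 2 16 1 17 10 4 12 11 15 3) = [2, 17, 16, 0, 12, 5, 6, 7, 8, 9, 4, 15, 11, 13, 14, 3, 1, 10]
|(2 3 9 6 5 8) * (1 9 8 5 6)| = |(1 9)(2 3 8)| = 6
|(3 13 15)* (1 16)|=6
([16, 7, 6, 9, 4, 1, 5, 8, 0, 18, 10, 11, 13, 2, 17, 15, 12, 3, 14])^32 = [12, 8, 5, 18, 4, 7, 1, 0, 16, 14, 10, 11, 2, 6, 3, 15, 13, 9, 17]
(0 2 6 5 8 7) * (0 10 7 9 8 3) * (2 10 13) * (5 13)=(0 10 7 5 3)(2 6 13)(8 9)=[10, 1, 6, 0, 4, 3, 13, 5, 9, 8, 7, 11, 12, 2]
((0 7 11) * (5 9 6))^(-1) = (0 11 7)(5 6 9)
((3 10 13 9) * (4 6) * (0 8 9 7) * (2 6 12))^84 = (13)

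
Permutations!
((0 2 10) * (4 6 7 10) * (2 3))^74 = (0 6 3 7 2 10 4)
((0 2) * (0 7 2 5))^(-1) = (0 5)(2 7)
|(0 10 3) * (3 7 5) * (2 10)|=6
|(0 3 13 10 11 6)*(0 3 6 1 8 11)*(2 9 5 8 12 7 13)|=13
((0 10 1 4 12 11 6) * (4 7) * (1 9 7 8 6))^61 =((0 10 9 7 4 12 11 1 8 6))^61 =(0 10 9 7 4 12 11 1 8 6)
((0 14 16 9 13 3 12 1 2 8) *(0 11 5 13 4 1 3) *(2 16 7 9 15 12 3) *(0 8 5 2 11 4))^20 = ((0 14 7 9)(1 16 15 12 11 2 5 13 8 4))^20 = (16)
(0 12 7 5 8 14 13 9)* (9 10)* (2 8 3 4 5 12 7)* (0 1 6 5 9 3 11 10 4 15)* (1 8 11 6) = (0 7 12 2 11 10 3 15)(4 9 8 14 13)(5 6) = [7, 1, 11, 15, 9, 6, 5, 12, 14, 8, 3, 10, 2, 4, 13, 0]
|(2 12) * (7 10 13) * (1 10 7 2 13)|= 6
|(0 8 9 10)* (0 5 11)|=6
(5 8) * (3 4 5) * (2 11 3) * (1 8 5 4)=(1 8 2 11 3)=[0, 8, 11, 1, 4, 5, 6, 7, 2, 9, 10, 3]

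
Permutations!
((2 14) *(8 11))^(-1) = ((2 14)(8 11))^(-1) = (2 14)(8 11)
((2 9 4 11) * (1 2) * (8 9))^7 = (1 2 8 9 4 11)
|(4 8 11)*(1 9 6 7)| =12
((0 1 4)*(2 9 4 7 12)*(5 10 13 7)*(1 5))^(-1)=(0 4 9 2 12 7 13 10 5)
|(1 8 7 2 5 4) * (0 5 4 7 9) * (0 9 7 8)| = 7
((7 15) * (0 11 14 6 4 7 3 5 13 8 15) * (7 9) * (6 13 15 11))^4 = (0 7 9 4 6)(3 5 15)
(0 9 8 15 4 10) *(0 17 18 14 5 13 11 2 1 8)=(0 9)(1 8 15 4 10 17 18 14 5 13 11 2)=[9, 8, 1, 3, 10, 13, 6, 7, 15, 0, 17, 2, 12, 11, 5, 4, 16, 18, 14]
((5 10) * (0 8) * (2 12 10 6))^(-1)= ((0 8)(2 12 10 5 6))^(-1)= (0 8)(2 6 5 10 12)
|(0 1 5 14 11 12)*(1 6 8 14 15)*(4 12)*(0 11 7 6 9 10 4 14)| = |(0 9 10 4 12 11 14 7 6 8)(1 5 15)| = 30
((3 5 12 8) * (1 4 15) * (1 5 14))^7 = ((1 4 15 5 12 8 3 14))^7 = (1 14 3 8 12 5 15 4)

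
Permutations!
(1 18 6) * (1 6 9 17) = (1 18 9 17) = [0, 18, 2, 3, 4, 5, 6, 7, 8, 17, 10, 11, 12, 13, 14, 15, 16, 1, 9]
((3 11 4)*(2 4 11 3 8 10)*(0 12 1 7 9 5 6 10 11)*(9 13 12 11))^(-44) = (13)(2 6 9 4 10 5 8)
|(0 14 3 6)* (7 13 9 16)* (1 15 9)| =12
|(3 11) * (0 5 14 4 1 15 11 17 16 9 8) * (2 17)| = |(0 5 14 4 1 15 11 3 2 17 16 9 8)| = 13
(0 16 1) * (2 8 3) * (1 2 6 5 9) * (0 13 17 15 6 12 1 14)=(0 16 2 8 3 12 1 13 17 15 6 5 9 14)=[16, 13, 8, 12, 4, 9, 5, 7, 3, 14, 10, 11, 1, 17, 0, 6, 2, 15]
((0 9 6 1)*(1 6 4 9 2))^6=(9)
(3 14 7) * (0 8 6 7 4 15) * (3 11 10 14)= [8, 1, 2, 3, 15, 5, 7, 11, 6, 9, 14, 10, 12, 13, 4, 0]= (0 8 6 7 11 10 14 4 15)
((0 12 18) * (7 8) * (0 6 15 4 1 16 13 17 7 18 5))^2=((0 12 5)(1 16 13 17 7 8 18 6 15 4))^2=(0 5 12)(1 13 7 18 15)(4 16 17 8 6)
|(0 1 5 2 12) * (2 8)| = 6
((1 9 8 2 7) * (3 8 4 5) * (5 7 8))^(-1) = ((1 9 4 7)(2 8)(3 5))^(-1) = (1 7 4 9)(2 8)(3 5)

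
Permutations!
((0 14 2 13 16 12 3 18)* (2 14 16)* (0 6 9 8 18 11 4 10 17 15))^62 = (0 15 17 10 4 11 3 12 16)(6 8)(9 18)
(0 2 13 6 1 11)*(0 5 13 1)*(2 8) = (0 8 2 1 11 5 13 6) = [8, 11, 1, 3, 4, 13, 0, 7, 2, 9, 10, 5, 12, 6]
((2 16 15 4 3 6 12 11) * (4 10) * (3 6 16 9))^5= (2 10)(3 6)(4 9)(11 15)(12 16)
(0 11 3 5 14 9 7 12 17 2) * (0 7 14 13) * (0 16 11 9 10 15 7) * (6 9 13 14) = [13, 1, 0, 5, 4, 14, 9, 12, 8, 6, 15, 3, 17, 16, 10, 7, 11, 2] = (0 13 16 11 3 5 14 10 15 7 12 17 2)(6 9)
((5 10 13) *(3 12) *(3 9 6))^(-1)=((3 12 9 6)(5 10 13))^(-1)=(3 6 9 12)(5 13 10)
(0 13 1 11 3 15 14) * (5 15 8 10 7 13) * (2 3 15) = (0 5 2 3 8 10 7 13 1 11 15 14) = [5, 11, 3, 8, 4, 2, 6, 13, 10, 9, 7, 15, 12, 1, 0, 14]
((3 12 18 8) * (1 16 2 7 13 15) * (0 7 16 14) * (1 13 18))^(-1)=(0 14 1 12 3 8 18 7)(2 16)(13 15)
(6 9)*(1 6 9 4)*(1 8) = (9)(1 6 4 8) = [0, 6, 2, 3, 8, 5, 4, 7, 1, 9]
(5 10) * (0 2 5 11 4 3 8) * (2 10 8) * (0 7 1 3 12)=(0 10 11 4 12)(1 3 2 5 8 7)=[10, 3, 5, 2, 12, 8, 6, 1, 7, 9, 11, 4, 0]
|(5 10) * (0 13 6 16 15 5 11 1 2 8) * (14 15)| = 12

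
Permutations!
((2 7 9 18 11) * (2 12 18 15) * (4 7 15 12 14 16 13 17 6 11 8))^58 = (4 18 9)(6 13 14)(7 8 12)(11 17 16) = ((2 15)(4 7 9 12 18 8)(6 11 14 16 13 17))^58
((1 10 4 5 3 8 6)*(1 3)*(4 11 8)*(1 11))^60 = ((1 10)(3 4 5 11 8 6))^60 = (11)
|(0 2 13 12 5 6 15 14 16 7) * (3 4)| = 10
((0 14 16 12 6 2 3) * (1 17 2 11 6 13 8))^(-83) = (0 17 13 14 2 8 16 3 1 12)(6 11)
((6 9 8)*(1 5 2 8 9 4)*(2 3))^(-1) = (9)(1 4 6 8 2 3 5)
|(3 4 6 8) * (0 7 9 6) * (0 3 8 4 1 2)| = |(0 7 9 6 4 3 1 2)| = 8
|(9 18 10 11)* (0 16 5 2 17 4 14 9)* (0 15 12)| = 13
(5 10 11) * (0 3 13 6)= (0 3 13 6)(5 10 11)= [3, 1, 2, 13, 4, 10, 0, 7, 8, 9, 11, 5, 12, 6]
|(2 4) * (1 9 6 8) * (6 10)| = 10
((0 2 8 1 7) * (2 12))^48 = (12)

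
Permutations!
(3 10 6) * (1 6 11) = (1 6 3 10 11) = [0, 6, 2, 10, 4, 5, 3, 7, 8, 9, 11, 1]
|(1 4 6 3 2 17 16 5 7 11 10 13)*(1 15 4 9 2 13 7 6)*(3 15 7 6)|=14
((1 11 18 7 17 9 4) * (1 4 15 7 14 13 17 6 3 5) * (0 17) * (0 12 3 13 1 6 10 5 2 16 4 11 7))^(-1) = (0 15 9 17)(1 14 18 11 4 16 2 3 12 13 6 5 10 7)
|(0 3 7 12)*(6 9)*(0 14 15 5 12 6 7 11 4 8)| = 60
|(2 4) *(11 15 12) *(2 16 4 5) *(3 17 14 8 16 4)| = |(2 5)(3 17 14 8 16)(11 15 12)| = 30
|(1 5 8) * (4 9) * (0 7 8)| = |(0 7 8 1 5)(4 9)| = 10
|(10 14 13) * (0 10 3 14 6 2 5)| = 15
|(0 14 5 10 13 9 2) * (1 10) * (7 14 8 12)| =11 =|(0 8 12 7 14 5 1 10 13 9 2)|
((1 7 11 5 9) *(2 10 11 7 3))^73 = (1 10 9 2 5 3 11)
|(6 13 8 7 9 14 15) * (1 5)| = 14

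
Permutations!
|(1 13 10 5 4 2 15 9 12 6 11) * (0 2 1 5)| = |(0 2 15 9 12 6 11 5 4 1 13 10)| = 12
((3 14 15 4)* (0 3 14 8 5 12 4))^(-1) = (0 15 14 4 12 5 8 3)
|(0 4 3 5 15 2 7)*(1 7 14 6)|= 10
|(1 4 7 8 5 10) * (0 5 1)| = 12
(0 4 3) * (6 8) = (0 4 3)(6 8) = [4, 1, 2, 0, 3, 5, 8, 7, 6]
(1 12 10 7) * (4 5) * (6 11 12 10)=[0, 10, 2, 3, 5, 4, 11, 1, 8, 9, 7, 12, 6]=(1 10 7)(4 5)(6 11 12)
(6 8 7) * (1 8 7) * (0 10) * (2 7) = (0 10)(1 8)(2 7 6) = [10, 8, 7, 3, 4, 5, 2, 6, 1, 9, 0]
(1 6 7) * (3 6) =(1 3 6 7) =[0, 3, 2, 6, 4, 5, 7, 1]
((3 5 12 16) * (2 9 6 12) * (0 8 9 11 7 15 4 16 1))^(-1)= ((0 8 9 6 12 1)(2 11 7 15 4 16 3 5))^(-1)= (0 1 12 6 9 8)(2 5 3 16 4 15 7 11)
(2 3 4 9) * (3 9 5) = (2 9)(3 4 5) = [0, 1, 9, 4, 5, 3, 6, 7, 8, 2]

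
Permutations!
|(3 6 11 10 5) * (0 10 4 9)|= 8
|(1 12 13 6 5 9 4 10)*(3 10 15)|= |(1 12 13 6 5 9 4 15 3 10)|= 10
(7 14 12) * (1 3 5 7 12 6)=[0, 3, 2, 5, 4, 7, 1, 14, 8, 9, 10, 11, 12, 13, 6]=(1 3 5 7 14 6)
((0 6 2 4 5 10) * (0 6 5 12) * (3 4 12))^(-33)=(0 6)(2 5)(3 4)(10 12)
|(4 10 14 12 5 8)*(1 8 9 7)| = 9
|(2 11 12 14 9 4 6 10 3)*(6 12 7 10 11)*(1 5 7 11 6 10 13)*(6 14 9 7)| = |(1 5 6 14 7 13)(2 10 3)(4 12 9)| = 6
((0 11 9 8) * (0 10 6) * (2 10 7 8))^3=((0 11 9 2 10 6)(7 8))^3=(0 2)(6 9)(7 8)(10 11)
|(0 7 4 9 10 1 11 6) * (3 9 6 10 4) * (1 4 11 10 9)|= 14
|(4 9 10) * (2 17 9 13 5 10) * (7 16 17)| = 20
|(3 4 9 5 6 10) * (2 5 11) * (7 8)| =8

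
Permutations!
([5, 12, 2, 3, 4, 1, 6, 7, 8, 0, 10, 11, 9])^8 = [12, 0, 2, 3, 4, 9, 6, 7, 8, 1, 10, 11, 5]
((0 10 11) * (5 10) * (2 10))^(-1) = (0 11 10 2 5)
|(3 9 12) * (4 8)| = |(3 9 12)(4 8)| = 6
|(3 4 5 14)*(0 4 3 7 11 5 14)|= |(0 4 14 7 11 5)|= 6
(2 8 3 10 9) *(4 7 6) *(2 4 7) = (2 8 3 10 9 4)(6 7) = [0, 1, 8, 10, 2, 5, 7, 6, 3, 4, 9]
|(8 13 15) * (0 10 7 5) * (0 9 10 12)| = 12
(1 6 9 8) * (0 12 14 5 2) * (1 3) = (0 12 14 5 2)(1 6 9 8 3) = [12, 6, 0, 1, 4, 2, 9, 7, 3, 8, 10, 11, 14, 13, 5]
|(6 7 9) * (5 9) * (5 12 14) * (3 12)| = |(3 12 14 5 9 6 7)| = 7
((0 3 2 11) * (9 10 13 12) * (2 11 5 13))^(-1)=((0 3 11)(2 5 13 12 9 10))^(-1)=(0 11 3)(2 10 9 12 13 5)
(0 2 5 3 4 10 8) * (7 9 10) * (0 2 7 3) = (0 7 9 10 8 2 5)(3 4) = [7, 1, 5, 4, 3, 0, 6, 9, 2, 10, 8]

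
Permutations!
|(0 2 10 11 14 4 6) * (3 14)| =|(0 2 10 11 3 14 4 6)| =8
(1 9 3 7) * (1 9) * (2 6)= (2 6)(3 7 9)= [0, 1, 6, 7, 4, 5, 2, 9, 8, 3]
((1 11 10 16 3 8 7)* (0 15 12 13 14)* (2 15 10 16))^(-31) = ((0 10 2 15 12 13 14)(1 11 16 3 8 7))^(-31) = (0 12 10 13 2 14 15)(1 7 8 3 16 11)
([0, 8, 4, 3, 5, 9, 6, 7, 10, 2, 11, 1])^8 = (11)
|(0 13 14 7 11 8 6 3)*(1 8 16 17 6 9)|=9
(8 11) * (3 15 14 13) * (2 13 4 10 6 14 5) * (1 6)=(1 6 14 4 10)(2 13 3 15 5)(8 11)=[0, 6, 13, 15, 10, 2, 14, 7, 11, 9, 1, 8, 12, 3, 4, 5]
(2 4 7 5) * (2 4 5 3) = [0, 1, 5, 2, 7, 4, 6, 3] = (2 5 4 7 3)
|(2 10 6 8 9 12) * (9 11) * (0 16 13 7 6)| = |(0 16 13 7 6 8 11 9 12 2 10)| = 11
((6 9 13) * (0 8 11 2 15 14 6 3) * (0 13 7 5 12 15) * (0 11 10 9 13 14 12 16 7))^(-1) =((0 8 10 9)(2 11)(3 14 6 13)(5 16 7)(12 15))^(-1) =(0 9 10 8)(2 11)(3 13 6 14)(5 7 16)(12 15)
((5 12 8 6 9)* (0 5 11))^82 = (0 9 8 5 11 6 12)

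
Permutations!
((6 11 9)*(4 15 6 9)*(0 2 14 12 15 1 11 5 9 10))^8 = (0 10 9 5 6 15 12 14 2)(1 4 11)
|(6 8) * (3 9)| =|(3 9)(6 8)| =2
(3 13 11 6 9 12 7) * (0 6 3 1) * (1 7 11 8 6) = [1, 0, 2, 13, 4, 5, 9, 7, 6, 12, 10, 3, 11, 8] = (0 1)(3 13 8 6 9 12 11)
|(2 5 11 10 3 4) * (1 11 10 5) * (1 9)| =|(1 11 5 10 3 4 2 9)| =8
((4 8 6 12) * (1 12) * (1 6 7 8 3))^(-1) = (1 3 4 12)(7 8) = ((1 12 4 3)(7 8))^(-1)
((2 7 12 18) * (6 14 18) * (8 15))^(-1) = (2 18 14 6 12 7)(8 15)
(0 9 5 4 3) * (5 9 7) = (9)(0 7 5 4 3) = [7, 1, 2, 0, 3, 4, 6, 5, 8, 9]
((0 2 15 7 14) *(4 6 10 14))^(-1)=(0 14 10 6 4 7 15 2)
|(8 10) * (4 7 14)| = |(4 7 14)(8 10)| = 6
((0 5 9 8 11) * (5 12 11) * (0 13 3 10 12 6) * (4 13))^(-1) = ((0 6)(3 10 12 11 4 13)(5 9 8))^(-1) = (0 6)(3 13 4 11 12 10)(5 8 9)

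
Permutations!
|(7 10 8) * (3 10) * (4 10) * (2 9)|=10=|(2 9)(3 4 10 8 7)|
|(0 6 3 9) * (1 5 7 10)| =4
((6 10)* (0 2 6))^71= ((0 2 6 10))^71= (0 10 6 2)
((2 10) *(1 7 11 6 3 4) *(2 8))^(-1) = ((1 7 11 6 3 4)(2 10 8))^(-1) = (1 4 3 6 11 7)(2 8 10)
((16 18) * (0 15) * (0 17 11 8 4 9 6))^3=((0 15 17 11 8 4 9 6)(16 18))^3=(0 11 9 15 8 6 17 4)(16 18)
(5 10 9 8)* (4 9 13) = (4 9 8 5 10 13) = [0, 1, 2, 3, 9, 10, 6, 7, 5, 8, 13, 11, 12, 4]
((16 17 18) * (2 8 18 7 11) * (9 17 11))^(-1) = (2 11 16 18 8)(7 17 9)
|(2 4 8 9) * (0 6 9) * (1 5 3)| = 6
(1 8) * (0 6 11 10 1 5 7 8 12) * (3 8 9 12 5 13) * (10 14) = (0 6 11 14 10 1 5 7 9 12)(3 8 13) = [6, 5, 2, 8, 4, 7, 11, 9, 13, 12, 1, 14, 0, 3, 10]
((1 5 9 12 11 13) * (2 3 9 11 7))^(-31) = ((1 5 11 13)(2 3 9 12 7))^(-31) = (1 5 11 13)(2 7 12 9 3)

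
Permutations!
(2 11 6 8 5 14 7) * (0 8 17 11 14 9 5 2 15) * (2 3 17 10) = [8, 1, 14, 17, 4, 9, 10, 15, 3, 5, 2, 6, 12, 13, 7, 0, 16, 11] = (0 8 3 17 11 6 10 2 14 7 15)(5 9)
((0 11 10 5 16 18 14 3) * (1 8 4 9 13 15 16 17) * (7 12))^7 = (0 4 3 8 14 1 18 17 16 5 15 10 13 11 9)(7 12)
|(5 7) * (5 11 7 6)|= 2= |(5 6)(7 11)|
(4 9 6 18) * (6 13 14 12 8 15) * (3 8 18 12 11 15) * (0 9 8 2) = (0 9 13 14 11 15 6 12 18 4 8 3 2) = [9, 1, 0, 2, 8, 5, 12, 7, 3, 13, 10, 15, 18, 14, 11, 6, 16, 17, 4]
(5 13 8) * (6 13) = [0, 1, 2, 3, 4, 6, 13, 7, 5, 9, 10, 11, 12, 8] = (5 6 13 8)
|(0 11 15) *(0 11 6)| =|(0 6)(11 15)| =2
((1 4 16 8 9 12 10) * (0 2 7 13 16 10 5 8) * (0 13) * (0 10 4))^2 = ((0 2 7 10 1)(5 8 9 12)(13 16))^2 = (16)(0 7 1 2 10)(5 9)(8 12)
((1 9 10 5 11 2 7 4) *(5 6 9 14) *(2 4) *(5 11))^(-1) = (1 4 11 14)(2 7)(6 10 9)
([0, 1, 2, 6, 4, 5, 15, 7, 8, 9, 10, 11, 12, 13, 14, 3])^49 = [0, 1, 2, 6, 4, 5, 15, 7, 8, 9, 10, 11, 12, 13, 14, 3]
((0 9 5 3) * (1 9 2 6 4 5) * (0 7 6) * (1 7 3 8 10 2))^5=((0 1 9 7 6 4 5 8 10 2))^5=(0 4)(1 5)(2 6)(7 10)(8 9)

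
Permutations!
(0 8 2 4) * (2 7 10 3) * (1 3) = [8, 3, 4, 2, 0, 5, 6, 10, 7, 9, 1] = (0 8 7 10 1 3 2 4)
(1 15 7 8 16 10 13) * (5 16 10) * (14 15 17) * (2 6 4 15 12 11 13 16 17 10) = (1 10 16 5 17 14 12 11 13)(2 6 4 15 7 8) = [0, 10, 6, 3, 15, 17, 4, 8, 2, 9, 16, 13, 11, 1, 12, 7, 5, 14]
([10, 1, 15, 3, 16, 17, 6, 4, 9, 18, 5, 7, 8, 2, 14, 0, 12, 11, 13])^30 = (18)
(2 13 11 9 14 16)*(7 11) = (2 13 7 11 9 14 16) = [0, 1, 13, 3, 4, 5, 6, 11, 8, 14, 10, 9, 12, 7, 16, 15, 2]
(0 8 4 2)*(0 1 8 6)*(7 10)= (0 6)(1 8 4 2)(7 10)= [6, 8, 1, 3, 2, 5, 0, 10, 4, 9, 7]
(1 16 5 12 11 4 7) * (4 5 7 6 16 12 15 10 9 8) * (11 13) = (1 12 13 11 5 15 10 9 8 4 6 16 7) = [0, 12, 2, 3, 6, 15, 16, 1, 4, 8, 9, 5, 13, 11, 14, 10, 7]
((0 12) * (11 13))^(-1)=(0 12)(11 13)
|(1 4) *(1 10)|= |(1 4 10)|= 3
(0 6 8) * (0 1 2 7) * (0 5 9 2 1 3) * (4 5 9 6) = (0 4 5 6 8 3)(2 7 9) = [4, 1, 7, 0, 5, 6, 8, 9, 3, 2]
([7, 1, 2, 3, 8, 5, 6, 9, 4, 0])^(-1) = [9, 1, 2, 3, 8, 5, 6, 0, 4, 7]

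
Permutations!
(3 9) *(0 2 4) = (0 2 4)(3 9) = [2, 1, 4, 9, 0, 5, 6, 7, 8, 3]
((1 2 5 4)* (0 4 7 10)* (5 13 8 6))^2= (0 1 13 6 7)(2 8 5 10 4)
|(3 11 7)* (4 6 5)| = |(3 11 7)(4 6 5)| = 3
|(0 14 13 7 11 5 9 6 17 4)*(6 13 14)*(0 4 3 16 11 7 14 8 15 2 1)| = |(0 6 17 3 16 11 5 9 13 14 8 15 2 1)| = 14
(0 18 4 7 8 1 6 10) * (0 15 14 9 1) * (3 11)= (0 18 4 7 8)(1 6 10 15 14 9)(3 11)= [18, 6, 2, 11, 7, 5, 10, 8, 0, 1, 15, 3, 12, 13, 9, 14, 16, 17, 4]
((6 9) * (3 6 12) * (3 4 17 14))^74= (3 4 6 17 9 14 12)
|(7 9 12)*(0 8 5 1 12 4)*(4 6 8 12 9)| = 20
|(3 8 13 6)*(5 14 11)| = |(3 8 13 6)(5 14 11)| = 12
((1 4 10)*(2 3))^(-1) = (1 10 4)(2 3)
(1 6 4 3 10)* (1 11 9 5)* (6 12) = (1 12 6 4 3 10 11 9 5) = [0, 12, 2, 10, 3, 1, 4, 7, 8, 5, 11, 9, 6]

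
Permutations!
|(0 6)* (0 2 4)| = 4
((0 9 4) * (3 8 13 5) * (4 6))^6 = ((0 9 6 4)(3 8 13 5))^6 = (0 6)(3 13)(4 9)(5 8)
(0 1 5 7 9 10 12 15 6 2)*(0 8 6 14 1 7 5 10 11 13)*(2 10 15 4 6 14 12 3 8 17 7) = (0 2 17 7 9 11 13)(1 15 12 4 6 10 3 8 14) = [2, 15, 17, 8, 6, 5, 10, 9, 14, 11, 3, 13, 4, 0, 1, 12, 16, 7]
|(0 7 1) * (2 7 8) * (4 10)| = 10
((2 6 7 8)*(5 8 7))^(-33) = (2 8 5 6)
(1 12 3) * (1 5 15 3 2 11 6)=(1 12 2 11 6)(3 5 15)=[0, 12, 11, 5, 4, 15, 1, 7, 8, 9, 10, 6, 2, 13, 14, 3]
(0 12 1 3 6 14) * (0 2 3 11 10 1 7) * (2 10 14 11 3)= (0 12 7)(1 3 6 11 14 10)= [12, 3, 2, 6, 4, 5, 11, 0, 8, 9, 1, 14, 7, 13, 10]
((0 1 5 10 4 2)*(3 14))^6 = (14)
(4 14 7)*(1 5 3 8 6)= (1 5 3 8 6)(4 14 7)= [0, 5, 2, 8, 14, 3, 1, 4, 6, 9, 10, 11, 12, 13, 7]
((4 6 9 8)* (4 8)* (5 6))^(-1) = ((4 5 6 9))^(-1) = (4 9 6 5)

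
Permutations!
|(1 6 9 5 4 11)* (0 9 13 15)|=9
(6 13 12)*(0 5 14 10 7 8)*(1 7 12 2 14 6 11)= (0 5 6 13 2 14 10 12 11 1 7 8)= [5, 7, 14, 3, 4, 6, 13, 8, 0, 9, 12, 1, 11, 2, 10]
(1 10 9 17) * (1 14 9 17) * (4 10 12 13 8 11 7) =(1 12 13 8 11 7 4 10 17 14 9) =[0, 12, 2, 3, 10, 5, 6, 4, 11, 1, 17, 7, 13, 8, 9, 15, 16, 14]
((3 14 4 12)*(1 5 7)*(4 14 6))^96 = (14)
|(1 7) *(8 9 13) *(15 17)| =6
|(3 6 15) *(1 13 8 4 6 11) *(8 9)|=9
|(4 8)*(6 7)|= 2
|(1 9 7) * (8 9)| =4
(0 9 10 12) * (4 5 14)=[9, 1, 2, 3, 5, 14, 6, 7, 8, 10, 12, 11, 0, 13, 4]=(0 9 10 12)(4 5 14)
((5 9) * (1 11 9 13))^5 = ((1 11 9 5 13))^5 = (13)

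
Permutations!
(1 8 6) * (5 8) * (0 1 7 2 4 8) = (0 1 5)(2 4 8 6 7) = [1, 5, 4, 3, 8, 0, 7, 2, 6]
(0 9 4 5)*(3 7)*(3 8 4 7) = [9, 1, 2, 3, 5, 0, 6, 8, 4, 7] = (0 9 7 8 4 5)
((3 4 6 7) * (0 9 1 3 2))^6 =(0 7 4 1)(2 6 3 9)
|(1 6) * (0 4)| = 2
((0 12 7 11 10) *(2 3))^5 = ((0 12 7 11 10)(2 3))^5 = (12)(2 3)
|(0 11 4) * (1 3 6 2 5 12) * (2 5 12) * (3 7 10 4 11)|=|(0 3 6 5 2 12 1 7 10 4)|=10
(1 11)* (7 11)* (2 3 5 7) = (1 2 3 5 7 11) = [0, 2, 3, 5, 4, 7, 6, 11, 8, 9, 10, 1]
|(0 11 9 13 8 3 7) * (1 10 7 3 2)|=|(0 11 9 13 8 2 1 10 7)|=9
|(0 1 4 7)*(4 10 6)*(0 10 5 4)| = |(0 1 5 4 7 10 6)| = 7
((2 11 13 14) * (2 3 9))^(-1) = ((2 11 13 14 3 9))^(-1) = (2 9 3 14 13 11)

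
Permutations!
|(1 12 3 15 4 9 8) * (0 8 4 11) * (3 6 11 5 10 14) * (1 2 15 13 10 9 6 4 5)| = 36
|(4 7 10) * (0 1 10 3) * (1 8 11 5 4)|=14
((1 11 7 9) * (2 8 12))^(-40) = (2 12 8)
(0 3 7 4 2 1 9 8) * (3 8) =(0 8)(1 9 3 7 4 2) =[8, 9, 1, 7, 2, 5, 6, 4, 0, 3]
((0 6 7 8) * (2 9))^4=((0 6 7 8)(2 9))^4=(9)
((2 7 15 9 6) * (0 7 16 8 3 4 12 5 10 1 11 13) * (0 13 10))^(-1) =((0 7 15 9 6 2 16 8 3 4 12 5)(1 11 10))^(-1) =(0 5 12 4 3 8 16 2 6 9 15 7)(1 10 11)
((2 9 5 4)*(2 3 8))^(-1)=(2 8 3 4 5 9)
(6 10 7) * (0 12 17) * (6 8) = (0 12 17)(6 10 7 8) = [12, 1, 2, 3, 4, 5, 10, 8, 6, 9, 7, 11, 17, 13, 14, 15, 16, 0]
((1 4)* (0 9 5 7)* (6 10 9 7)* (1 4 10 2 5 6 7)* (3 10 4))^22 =((0 1 4 3 10 9 6 2 5 7))^22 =(0 4 10 6 5)(1 3 9 2 7)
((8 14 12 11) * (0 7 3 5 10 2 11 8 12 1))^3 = ((0 7 3 5 10 2 11 12 8 14 1))^3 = (0 5 11 14 7 10 12 1 3 2 8)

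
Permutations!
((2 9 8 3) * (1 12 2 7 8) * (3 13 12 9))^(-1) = (1 9)(2 12 13 8 7 3)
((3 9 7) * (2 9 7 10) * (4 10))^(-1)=((2 9 4 10)(3 7))^(-1)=(2 10 4 9)(3 7)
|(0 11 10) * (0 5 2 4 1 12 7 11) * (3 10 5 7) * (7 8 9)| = 11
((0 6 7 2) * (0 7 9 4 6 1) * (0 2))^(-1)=(0 7 2 1)(4 9 6)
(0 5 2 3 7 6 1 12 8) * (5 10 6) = [10, 12, 3, 7, 4, 2, 1, 5, 0, 9, 6, 11, 8] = (0 10 6 1 12 8)(2 3 7 5)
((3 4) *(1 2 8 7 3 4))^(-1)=((1 2 8 7 3))^(-1)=(1 3 7 8 2)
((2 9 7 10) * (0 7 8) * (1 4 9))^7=(0 8 9 4 1 2 10 7)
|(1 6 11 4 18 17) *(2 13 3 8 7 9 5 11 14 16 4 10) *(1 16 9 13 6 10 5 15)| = |(1 10 2 6 14 9 15)(3 8 7 13)(4 18 17 16)(5 11)| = 28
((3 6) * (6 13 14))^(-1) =((3 13 14 6))^(-1) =(3 6 14 13)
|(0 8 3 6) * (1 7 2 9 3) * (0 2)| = 4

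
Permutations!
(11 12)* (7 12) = (7 12 11) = [0, 1, 2, 3, 4, 5, 6, 12, 8, 9, 10, 7, 11]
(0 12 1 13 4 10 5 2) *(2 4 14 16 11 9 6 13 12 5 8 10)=(0 5 4 2)(1 12)(6 13 14 16 11 9)(8 10)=[5, 12, 0, 3, 2, 4, 13, 7, 10, 6, 8, 9, 1, 14, 16, 15, 11]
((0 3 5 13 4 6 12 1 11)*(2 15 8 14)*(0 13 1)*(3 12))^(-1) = (0 12)(1 5 3 6 4 13 11)(2 14 8 15) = ((0 12)(1 11 13 4 6 3 5)(2 15 8 14))^(-1)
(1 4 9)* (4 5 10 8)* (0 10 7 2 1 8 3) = (0 10 3)(1 5 7 2)(4 9 8) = [10, 5, 1, 0, 9, 7, 6, 2, 4, 8, 3]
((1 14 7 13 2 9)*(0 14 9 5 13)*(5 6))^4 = ((0 14 7)(1 9)(2 6 5 13))^4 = (0 14 7)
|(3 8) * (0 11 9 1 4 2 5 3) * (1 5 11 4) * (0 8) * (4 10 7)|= |(0 10 7 4 2 11 9 5 3)|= 9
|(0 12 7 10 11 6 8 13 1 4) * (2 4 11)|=|(0 12 7 10 2 4)(1 11 6 8 13)|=30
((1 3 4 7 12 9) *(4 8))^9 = ((1 3 8 4 7 12 9))^9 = (1 8 7 9 3 4 12)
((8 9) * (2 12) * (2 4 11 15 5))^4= (2 15 4)(5 11 12)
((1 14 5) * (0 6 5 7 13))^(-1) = (0 13 7 14 1 5 6)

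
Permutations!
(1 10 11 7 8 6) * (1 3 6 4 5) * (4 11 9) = (1 10 9 4 5)(3 6)(7 8 11) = [0, 10, 2, 6, 5, 1, 3, 8, 11, 4, 9, 7]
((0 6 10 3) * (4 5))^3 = ((0 6 10 3)(4 5))^3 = (0 3 10 6)(4 5)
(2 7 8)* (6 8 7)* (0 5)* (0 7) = (0 5 7)(2 6 8) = [5, 1, 6, 3, 4, 7, 8, 0, 2]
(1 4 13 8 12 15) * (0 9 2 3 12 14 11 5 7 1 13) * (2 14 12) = (0 9 14 11 5 7 1 4)(2 3)(8 12 15 13) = [9, 4, 3, 2, 0, 7, 6, 1, 12, 14, 10, 5, 15, 8, 11, 13]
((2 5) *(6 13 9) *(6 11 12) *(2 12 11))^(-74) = (2 13 12)(5 9 6) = ((2 5 12 6 13 9))^(-74)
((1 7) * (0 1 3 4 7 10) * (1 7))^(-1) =(0 10 1 4 3 7)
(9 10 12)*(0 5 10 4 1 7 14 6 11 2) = (0 5 10 12 9 4 1 7 14 6 11 2) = [5, 7, 0, 3, 1, 10, 11, 14, 8, 4, 12, 2, 9, 13, 6]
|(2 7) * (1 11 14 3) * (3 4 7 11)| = |(1 3)(2 11 14 4 7)| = 10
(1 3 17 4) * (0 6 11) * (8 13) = [6, 3, 2, 17, 1, 5, 11, 7, 13, 9, 10, 0, 12, 8, 14, 15, 16, 4] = (0 6 11)(1 3 17 4)(8 13)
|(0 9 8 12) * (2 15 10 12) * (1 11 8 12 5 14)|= |(0 9 12)(1 11 8 2 15 10 5 14)|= 24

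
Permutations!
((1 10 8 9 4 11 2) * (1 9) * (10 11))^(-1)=(1 8 10 4 9 2 11)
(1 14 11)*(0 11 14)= (14)(0 11 1)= [11, 0, 2, 3, 4, 5, 6, 7, 8, 9, 10, 1, 12, 13, 14]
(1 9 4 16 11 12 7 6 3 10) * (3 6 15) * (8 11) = (1 9 4 16 8 11 12 7 15 3 10) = [0, 9, 2, 10, 16, 5, 6, 15, 11, 4, 1, 12, 7, 13, 14, 3, 8]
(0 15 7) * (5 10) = (0 15 7)(5 10) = [15, 1, 2, 3, 4, 10, 6, 0, 8, 9, 5, 11, 12, 13, 14, 7]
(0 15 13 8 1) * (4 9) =(0 15 13 8 1)(4 9) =[15, 0, 2, 3, 9, 5, 6, 7, 1, 4, 10, 11, 12, 8, 14, 13]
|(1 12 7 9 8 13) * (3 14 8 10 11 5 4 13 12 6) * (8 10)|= 36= |(1 6 3 14 10 11 5 4 13)(7 9 8 12)|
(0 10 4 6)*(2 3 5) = (0 10 4 6)(2 3 5) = [10, 1, 3, 5, 6, 2, 0, 7, 8, 9, 4]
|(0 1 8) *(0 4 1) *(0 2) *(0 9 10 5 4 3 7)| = 10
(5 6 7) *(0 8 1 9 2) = (0 8 1 9 2)(5 6 7) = [8, 9, 0, 3, 4, 6, 7, 5, 1, 2]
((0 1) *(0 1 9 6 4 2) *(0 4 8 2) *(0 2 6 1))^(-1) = (0 1 9)(2 4)(6 8)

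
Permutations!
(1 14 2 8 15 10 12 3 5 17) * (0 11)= (0 11)(1 14 2 8 15 10 12 3 5 17)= [11, 14, 8, 5, 4, 17, 6, 7, 15, 9, 12, 0, 3, 13, 2, 10, 16, 1]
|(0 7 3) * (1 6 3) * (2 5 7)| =7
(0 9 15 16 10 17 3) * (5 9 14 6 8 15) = [14, 1, 2, 0, 4, 9, 8, 7, 15, 5, 17, 11, 12, 13, 6, 16, 10, 3] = (0 14 6 8 15 16 10 17 3)(5 9)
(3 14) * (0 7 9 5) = (0 7 9 5)(3 14) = [7, 1, 2, 14, 4, 0, 6, 9, 8, 5, 10, 11, 12, 13, 3]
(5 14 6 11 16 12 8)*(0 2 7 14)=(0 2 7 14 6 11 16 12 8 5)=[2, 1, 7, 3, 4, 0, 11, 14, 5, 9, 10, 16, 8, 13, 6, 15, 12]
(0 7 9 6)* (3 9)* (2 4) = (0 7 3 9 6)(2 4) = [7, 1, 4, 9, 2, 5, 0, 3, 8, 6]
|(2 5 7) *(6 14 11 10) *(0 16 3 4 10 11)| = 21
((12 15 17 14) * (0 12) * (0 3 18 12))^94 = (3 17 12)(14 15 18)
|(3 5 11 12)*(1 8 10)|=12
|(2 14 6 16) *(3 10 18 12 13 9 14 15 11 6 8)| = |(2 15 11 6 16)(3 10 18 12 13 9 14 8)| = 40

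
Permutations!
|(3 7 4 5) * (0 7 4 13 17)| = |(0 7 13 17)(3 4 5)| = 12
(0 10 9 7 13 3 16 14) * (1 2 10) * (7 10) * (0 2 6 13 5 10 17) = (0 1 6 13 3 16 14 2 7 5 10 9 17) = [1, 6, 7, 16, 4, 10, 13, 5, 8, 17, 9, 11, 12, 3, 2, 15, 14, 0]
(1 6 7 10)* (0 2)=(0 2)(1 6 7 10)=[2, 6, 0, 3, 4, 5, 7, 10, 8, 9, 1]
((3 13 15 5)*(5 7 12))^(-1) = (3 5 12 7 15 13)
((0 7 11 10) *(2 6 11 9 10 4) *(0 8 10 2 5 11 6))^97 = (0 7 9 2)(4 5 11)(8 10)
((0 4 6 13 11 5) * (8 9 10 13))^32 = (0 10 4 13 6 11 8 5 9)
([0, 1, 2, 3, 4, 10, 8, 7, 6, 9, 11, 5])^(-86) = [0, 1, 2, 3, 4, 10, 6, 7, 8, 9, 11, 5]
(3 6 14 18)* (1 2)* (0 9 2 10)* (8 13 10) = [9, 8, 1, 6, 4, 5, 14, 7, 13, 2, 0, 11, 12, 10, 18, 15, 16, 17, 3] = (0 9 2 1 8 13 10)(3 6 14 18)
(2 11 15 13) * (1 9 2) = [0, 9, 11, 3, 4, 5, 6, 7, 8, 2, 10, 15, 12, 1, 14, 13] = (1 9 2 11 15 13)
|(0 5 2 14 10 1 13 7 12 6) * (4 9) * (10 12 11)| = 30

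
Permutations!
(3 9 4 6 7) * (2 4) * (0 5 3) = [5, 1, 4, 9, 6, 3, 7, 0, 8, 2] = (0 5 3 9 2 4 6 7)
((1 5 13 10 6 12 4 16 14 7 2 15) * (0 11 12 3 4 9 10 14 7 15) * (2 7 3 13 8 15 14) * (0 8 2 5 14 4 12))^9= ((0 11)(1 14 4 16 3 12 9 10 6 13 5 2 8 15))^9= (0 11)(1 13 3 15 6 16 8 10 4 2 9 14 5 12)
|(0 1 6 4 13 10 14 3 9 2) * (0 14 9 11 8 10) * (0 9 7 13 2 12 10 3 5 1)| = 30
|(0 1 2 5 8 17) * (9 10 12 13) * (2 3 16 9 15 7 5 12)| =|(0 1 3 16 9 10 2 12 13 15 7 5 8 17)| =14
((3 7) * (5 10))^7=(3 7)(5 10)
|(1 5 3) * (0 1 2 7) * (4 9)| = 6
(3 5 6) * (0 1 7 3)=(0 1 7 3 5 6)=[1, 7, 2, 5, 4, 6, 0, 3]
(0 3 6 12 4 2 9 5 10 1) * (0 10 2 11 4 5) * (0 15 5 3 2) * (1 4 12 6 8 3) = (0 2 9 15 5)(1 10 4 11 12)(3 8) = [2, 10, 9, 8, 11, 0, 6, 7, 3, 15, 4, 12, 1, 13, 14, 5]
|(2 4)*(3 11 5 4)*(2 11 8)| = |(2 3 8)(4 11 5)| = 3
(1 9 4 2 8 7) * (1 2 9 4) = (1 4 9)(2 8 7) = [0, 4, 8, 3, 9, 5, 6, 2, 7, 1]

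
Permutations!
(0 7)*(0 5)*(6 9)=(0 7 5)(6 9)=[7, 1, 2, 3, 4, 0, 9, 5, 8, 6]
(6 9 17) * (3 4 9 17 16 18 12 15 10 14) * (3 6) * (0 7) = (0 7)(3 4 9 16 18 12 15 10 14 6 17) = [7, 1, 2, 4, 9, 5, 17, 0, 8, 16, 14, 11, 15, 13, 6, 10, 18, 3, 12]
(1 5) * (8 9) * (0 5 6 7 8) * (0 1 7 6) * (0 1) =(0 5 7 8 9) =[5, 1, 2, 3, 4, 7, 6, 8, 9, 0]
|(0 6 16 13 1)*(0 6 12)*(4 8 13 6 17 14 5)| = |(0 12)(1 17 14 5 4 8 13)(6 16)| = 14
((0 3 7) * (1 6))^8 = (0 7 3) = ((0 3 7)(1 6))^8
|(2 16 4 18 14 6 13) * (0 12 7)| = |(0 12 7)(2 16 4 18 14 6 13)| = 21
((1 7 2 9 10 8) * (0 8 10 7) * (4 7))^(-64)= (10)(0 1 8)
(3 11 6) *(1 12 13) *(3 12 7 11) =(1 7 11 6 12 13) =[0, 7, 2, 3, 4, 5, 12, 11, 8, 9, 10, 6, 13, 1]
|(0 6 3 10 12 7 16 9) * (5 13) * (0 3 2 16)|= |(0 6 2 16 9 3 10 12 7)(5 13)|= 18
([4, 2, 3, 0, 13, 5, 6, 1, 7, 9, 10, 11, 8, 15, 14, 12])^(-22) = [2, 8, 7, 1, 3, 5, 6, 12, 15, 9, 10, 11, 13, 0, 14, 4]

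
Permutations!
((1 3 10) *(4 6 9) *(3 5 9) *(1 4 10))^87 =(1 10 3 9 6 5 4)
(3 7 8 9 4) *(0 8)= (0 8 9 4 3 7)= [8, 1, 2, 7, 3, 5, 6, 0, 9, 4]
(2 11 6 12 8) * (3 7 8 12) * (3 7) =(12)(2 11 6 7 8) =[0, 1, 11, 3, 4, 5, 7, 8, 2, 9, 10, 6, 12]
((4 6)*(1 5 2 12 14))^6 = (1 5 2 12 14)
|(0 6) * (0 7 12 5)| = |(0 6 7 12 5)| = 5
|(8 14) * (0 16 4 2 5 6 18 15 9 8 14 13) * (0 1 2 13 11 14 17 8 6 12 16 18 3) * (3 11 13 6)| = |(0 18 15 9 3)(1 2 5 12 16 4 6 11 14 17 8 13)| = 60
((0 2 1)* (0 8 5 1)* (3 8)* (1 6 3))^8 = ((0 2)(3 8 5 6))^8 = (8)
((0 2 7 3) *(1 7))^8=((0 2 1 7 3))^8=(0 7 2 3 1)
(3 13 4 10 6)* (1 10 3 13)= (1 10 6 13 4 3)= [0, 10, 2, 1, 3, 5, 13, 7, 8, 9, 6, 11, 12, 4]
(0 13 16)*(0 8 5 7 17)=(0 13 16 8 5 7 17)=[13, 1, 2, 3, 4, 7, 6, 17, 5, 9, 10, 11, 12, 16, 14, 15, 8, 0]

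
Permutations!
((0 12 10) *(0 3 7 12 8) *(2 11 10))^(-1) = ((0 8)(2 11 10 3 7 12))^(-1) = (0 8)(2 12 7 3 10 11)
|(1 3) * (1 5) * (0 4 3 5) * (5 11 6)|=12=|(0 4 3)(1 11 6 5)|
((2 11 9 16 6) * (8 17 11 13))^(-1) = (2 6 16 9 11 17 8 13) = ((2 13 8 17 11 9 16 6))^(-1)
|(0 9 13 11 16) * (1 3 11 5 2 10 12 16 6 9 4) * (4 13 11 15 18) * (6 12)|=10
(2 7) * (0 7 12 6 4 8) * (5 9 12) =(0 7 2 5 9 12 6 4 8) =[7, 1, 5, 3, 8, 9, 4, 2, 0, 12, 10, 11, 6]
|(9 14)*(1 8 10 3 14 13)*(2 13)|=|(1 8 10 3 14 9 2 13)|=8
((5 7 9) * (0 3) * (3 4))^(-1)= ((0 4 3)(5 7 9))^(-1)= (0 3 4)(5 9 7)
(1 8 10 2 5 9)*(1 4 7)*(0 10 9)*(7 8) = (0 10 2 5)(1 7)(4 8 9) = [10, 7, 5, 3, 8, 0, 6, 1, 9, 4, 2]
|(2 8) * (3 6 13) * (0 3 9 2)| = 7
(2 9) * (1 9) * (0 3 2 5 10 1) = (0 3 2)(1 9 5 10) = [3, 9, 0, 2, 4, 10, 6, 7, 8, 5, 1]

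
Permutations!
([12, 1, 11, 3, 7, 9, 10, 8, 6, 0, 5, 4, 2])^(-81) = (0 6 11 9 8 2 5 7 12 10 4)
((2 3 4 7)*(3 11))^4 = ((2 11 3 4 7))^4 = (2 7 4 3 11)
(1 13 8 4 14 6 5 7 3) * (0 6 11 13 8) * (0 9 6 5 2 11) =[5, 8, 11, 1, 14, 7, 2, 3, 4, 6, 10, 13, 12, 9, 0] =(0 5 7 3 1 8 4 14)(2 11 13 9 6)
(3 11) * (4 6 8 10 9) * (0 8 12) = (0 8 10 9 4 6 12)(3 11) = [8, 1, 2, 11, 6, 5, 12, 7, 10, 4, 9, 3, 0]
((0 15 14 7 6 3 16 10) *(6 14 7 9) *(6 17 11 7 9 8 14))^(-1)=(0 10 16 3 6 7 11 17 9 15)(8 14)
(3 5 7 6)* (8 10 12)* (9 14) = (3 5 7 6)(8 10 12)(9 14) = [0, 1, 2, 5, 4, 7, 3, 6, 10, 14, 12, 11, 8, 13, 9]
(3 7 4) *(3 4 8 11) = (3 7 8 11) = [0, 1, 2, 7, 4, 5, 6, 8, 11, 9, 10, 3]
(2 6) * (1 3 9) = (1 3 9)(2 6) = [0, 3, 6, 9, 4, 5, 2, 7, 8, 1]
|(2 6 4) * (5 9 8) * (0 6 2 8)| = 6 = |(0 6 4 8 5 9)|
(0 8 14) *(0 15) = [8, 1, 2, 3, 4, 5, 6, 7, 14, 9, 10, 11, 12, 13, 15, 0] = (0 8 14 15)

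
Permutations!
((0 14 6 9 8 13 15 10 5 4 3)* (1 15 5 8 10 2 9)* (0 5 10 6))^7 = ((0 14)(1 15 2 9 6)(3 5 4)(8 13 10))^7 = (0 14)(1 2 6 15 9)(3 5 4)(8 13 10)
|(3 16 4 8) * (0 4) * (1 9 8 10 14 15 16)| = 12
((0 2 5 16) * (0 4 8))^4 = ((0 2 5 16 4 8))^4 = (0 4 5)(2 8 16)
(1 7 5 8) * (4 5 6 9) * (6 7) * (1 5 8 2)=(1 6 9 4 8 5 2)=[0, 6, 1, 3, 8, 2, 9, 7, 5, 4]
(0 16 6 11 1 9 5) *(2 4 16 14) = (0 14 2 4 16 6 11 1 9 5) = [14, 9, 4, 3, 16, 0, 11, 7, 8, 5, 10, 1, 12, 13, 2, 15, 6]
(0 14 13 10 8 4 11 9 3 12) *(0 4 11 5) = [14, 1, 2, 12, 5, 0, 6, 7, 11, 3, 8, 9, 4, 10, 13] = (0 14 13 10 8 11 9 3 12 4 5)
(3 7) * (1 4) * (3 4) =(1 3 7 4) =[0, 3, 2, 7, 1, 5, 6, 4]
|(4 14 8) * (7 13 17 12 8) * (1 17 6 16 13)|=21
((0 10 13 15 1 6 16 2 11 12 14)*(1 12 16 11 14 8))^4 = ((0 10 13 15 12 8 1 6 11 16 2 14))^4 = (0 12 11)(1 2 13)(6 14 15)(8 16 10)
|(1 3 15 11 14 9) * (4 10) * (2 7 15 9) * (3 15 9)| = 14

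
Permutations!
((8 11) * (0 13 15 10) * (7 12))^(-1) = ((0 13 15 10)(7 12)(8 11))^(-1) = (0 10 15 13)(7 12)(8 11)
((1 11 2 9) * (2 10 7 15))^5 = ((1 11 10 7 15 2 9))^5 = (1 2 7 11 9 15 10)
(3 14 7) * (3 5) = [0, 1, 2, 14, 4, 3, 6, 5, 8, 9, 10, 11, 12, 13, 7] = (3 14 7 5)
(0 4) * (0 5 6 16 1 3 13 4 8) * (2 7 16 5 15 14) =(0 8)(1 3 13 4 15 14 2 7 16)(5 6) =[8, 3, 7, 13, 15, 6, 5, 16, 0, 9, 10, 11, 12, 4, 2, 14, 1]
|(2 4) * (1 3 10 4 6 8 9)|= |(1 3 10 4 2 6 8 9)|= 8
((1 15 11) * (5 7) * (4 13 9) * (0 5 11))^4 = ((0 5 7 11 1 15)(4 13 9))^4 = (0 1 7)(4 13 9)(5 15 11)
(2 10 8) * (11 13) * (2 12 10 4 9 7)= (2 4 9 7)(8 12 10)(11 13)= [0, 1, 4, 3, 9, 5, 6, 2, 12, 7, 8, 13, 10, 11]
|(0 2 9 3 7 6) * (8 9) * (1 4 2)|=|(0 1 4 2 8 9 3 7 6)|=9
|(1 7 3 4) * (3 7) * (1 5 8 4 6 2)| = 12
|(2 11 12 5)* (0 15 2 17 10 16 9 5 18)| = |(0 15 2 11 12 18)(5 17 10 16 9)| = 30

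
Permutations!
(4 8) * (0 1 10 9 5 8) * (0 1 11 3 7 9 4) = (0 11 3 7 9 5 8)(1 10 4) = [11, 10, 2, 7, 1, 8, 6, 9, 0, 5, 4, 3]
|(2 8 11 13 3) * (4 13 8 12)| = 10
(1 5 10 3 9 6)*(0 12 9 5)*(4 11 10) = [12, 0, 2, 5, 11, 4, 1, 7, 8, 6, 3, 10, 9] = (0 12 9 6 1)(3 5 4 11 10)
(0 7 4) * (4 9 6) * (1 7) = [1, 7, 2, 3, 0, 5, 4, 9, 8, 6] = (0 1 7 9 6 4)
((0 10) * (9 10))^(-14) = (0 9 10)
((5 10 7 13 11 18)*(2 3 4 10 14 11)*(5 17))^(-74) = ((2 3 4 10 7 13)(5 14 11 18 17))^(-74) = (2 7 4)(3 13 10)(5 14 11 18 17)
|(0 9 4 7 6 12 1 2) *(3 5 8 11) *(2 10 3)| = |(0 9 4 7 6 12 1 10 3 5 8 11 2)| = 13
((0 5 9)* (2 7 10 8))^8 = ((0 5 9)(2 7 10 8))^8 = (10)(0 9 5)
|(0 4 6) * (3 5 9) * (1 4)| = 12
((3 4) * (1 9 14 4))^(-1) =(1 3 4 14 9)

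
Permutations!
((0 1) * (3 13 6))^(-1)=(0 1)(3 6 13)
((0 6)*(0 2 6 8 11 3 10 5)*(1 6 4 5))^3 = ((0 8 11 3 10 1 6 2 4 5))^3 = (0 3 6 5 11 1 4 8 10 2)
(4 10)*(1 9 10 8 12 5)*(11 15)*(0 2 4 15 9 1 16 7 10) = (0 2 4 8 12 5 16 7 10 15 11 9) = [2, 1, 4, 3, 8, 16, 6, 10, 12, 0, 15, 9, 5, 13, 14, 11, 7]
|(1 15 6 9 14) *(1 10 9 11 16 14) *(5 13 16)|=|(1 15 6 11 5 13 16 14 10 9)|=10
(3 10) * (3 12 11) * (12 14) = (3 10 14 12 11) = [0, 1, 2, 10, 4, 5, 6, 7, 8, 9, 14, 3, 11, 13, 12]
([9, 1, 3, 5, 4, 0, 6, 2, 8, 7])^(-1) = [5, 1, 7, 2, 4, 3, 6, 9, 8, 0]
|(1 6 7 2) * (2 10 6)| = 6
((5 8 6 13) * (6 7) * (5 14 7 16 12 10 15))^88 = (5 10 16)(8 15 12)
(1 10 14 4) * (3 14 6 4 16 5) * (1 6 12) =(1 10 12)(3 14 16 5)(4 6) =[0, 10, 2, 14, 6, 3, 4, 7, 8, 9, 12, 11, 1, 13, 16, 15, 5]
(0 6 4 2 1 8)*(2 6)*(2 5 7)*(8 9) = (0 5 7 2 1 9 8)(4 6) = [5, 9, 1, 3, 6, 7, 4, 2, 0, 8]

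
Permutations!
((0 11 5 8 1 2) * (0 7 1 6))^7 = ((0 11 5 8 6)(1 2 7))^7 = (0 5 6 11 8)(1 2 7)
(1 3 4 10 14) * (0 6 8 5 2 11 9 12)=(0 6 8 5 2 11 9 12)(1 3 4 10 14)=[6, 3, 11, 4, 10, 2, 8, 7, 5, 12, 14, 9, 0, 13, 1]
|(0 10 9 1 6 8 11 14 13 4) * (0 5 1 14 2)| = 12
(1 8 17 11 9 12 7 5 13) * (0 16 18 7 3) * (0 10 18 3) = (0 16 3 10 18 7 5 13 1 8 17 11 9 12) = [16, 8, 2, 10, 4, 13, 6, 5, 17, 12, 18, 9, 0, 1, 14, 15, 3, 11, 7]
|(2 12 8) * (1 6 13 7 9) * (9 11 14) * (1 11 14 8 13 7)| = |(1 6 7 14 9 11 8 2 12 13)| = 10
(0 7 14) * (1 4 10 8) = (0 7 14)(1 4 10 8) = [7, 4, 2, 3, 10, 5, 6, 14, 1, 9, 8, 11, 12, 13, 0]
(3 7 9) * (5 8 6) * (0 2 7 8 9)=(0 2 7)(3 8 6 5 9)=[2, 1, 7, 8, 4, 9, 5, 0, 6, 3]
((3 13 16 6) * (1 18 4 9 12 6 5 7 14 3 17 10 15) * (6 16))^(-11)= (1 12 14 17 18 16 3 10 4 5 13 15 9 7 6)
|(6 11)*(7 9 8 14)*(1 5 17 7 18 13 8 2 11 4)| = |(1 5 17 7 9 2 11 6 4)(8 14 18 13)| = 36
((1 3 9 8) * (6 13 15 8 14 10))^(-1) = ((1 3 9 14 10 6 13 15 8))^(-1) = (1 8 15 13 6 10 14 9 3)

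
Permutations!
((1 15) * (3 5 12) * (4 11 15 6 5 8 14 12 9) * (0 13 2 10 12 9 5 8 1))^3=(0 10 1 14 11 13 12 6 9 15 2 3 8 4)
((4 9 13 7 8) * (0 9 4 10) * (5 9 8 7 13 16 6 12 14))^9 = (5 6)(9 12)(14 16)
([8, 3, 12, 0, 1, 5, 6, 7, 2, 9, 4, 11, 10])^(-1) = [3, 4, 8, 1, 10, 5, 6, 7, 0, 9, 12, 11, 2]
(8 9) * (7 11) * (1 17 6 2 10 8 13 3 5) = [0, 17, 10, 5, 4, 1, 2, 11, 9, 13, 8, 7, 12, 3, 14, 15, 16, 6] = (1 17 6 2 10 8 9 13 3 5)(7 11)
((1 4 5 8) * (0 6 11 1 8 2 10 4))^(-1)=((0 6 11 1)(2 10 4 5))^(-1)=(0 1 11 6)(2 5 4 10)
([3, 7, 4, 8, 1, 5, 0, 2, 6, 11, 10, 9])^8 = [0, 1, 2, 3, 4, 5, 6, 7, 8, 9, 10, 11]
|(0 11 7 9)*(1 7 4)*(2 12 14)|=|(0 11 4 1 7 9)(2 12 14)|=6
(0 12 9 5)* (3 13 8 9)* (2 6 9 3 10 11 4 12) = (0 2 6 9 5)(3 13 8)(4 12 10 11) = [2, 1, 6, 13, 12, 0, 9, 7, 3, 5, 11, 4, 10, 8]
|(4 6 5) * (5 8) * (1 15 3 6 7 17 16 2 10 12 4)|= |(1 15 3 6 8 5)(2 10 12 4 7 17 16)|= 42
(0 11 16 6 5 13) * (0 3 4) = (0 11 16 6 5 13 3 4) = [11, 1, 2, 4, 0, 13, 5, 7, 8, 9, 10, 16, 12, 3, 14, 15, 6]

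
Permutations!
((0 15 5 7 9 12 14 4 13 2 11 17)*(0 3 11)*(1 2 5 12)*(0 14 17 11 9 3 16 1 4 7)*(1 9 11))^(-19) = (0 5 13 4 9 16 17 12 15)(1 11 3 7 14 2)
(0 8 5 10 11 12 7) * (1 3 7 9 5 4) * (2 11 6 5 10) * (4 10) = (0 8 10 6 5 2 11 12 9 4 1 3 7) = [8, 3, 11, 7, 1, 2, 5, 0, 10, 4, 6, 12, 9]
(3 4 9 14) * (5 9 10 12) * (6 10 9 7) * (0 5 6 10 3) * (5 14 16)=(0 14)(3 4 9 16 5 7 10 12 6)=[14, 1, 2, 4, 9, 7, 3, 10, 8, 16, 12, 11, 6, 13, 0, 15, 5]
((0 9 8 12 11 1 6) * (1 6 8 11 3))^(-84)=(12)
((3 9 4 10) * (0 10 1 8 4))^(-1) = ((0 10 3 9)(1 8 4))^(-1) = (0 9 3 10)(1 4 8)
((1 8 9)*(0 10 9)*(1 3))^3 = (0 3)(1 10)(8 9)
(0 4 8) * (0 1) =(0 4 8 1) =[4, 0, 2, 3, 8, 5, 6, 7, 1]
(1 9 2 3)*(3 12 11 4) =(1 9 2 12 11 4 3) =[0, 9, 12, 1, 3, 5, 6, 7, 8, 2, 10, 4, 11]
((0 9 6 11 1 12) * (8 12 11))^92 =(0 6 12 9 8)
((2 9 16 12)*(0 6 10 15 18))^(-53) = (0 10 18 6 15)(2 12 16 9)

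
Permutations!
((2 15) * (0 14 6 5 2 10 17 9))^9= ((0 14 6 5 2 15 10 17 9))^9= (17)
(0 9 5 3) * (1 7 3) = (0 9 5 1 7 3) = [9, 7, 2, 0, 4, 1, 6, 3, 8, 5]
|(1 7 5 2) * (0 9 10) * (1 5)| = |(0 9 10)(1 7)(2 5)| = 6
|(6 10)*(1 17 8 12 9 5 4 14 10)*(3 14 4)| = |(1 17 8 12 9 5 3 14 10 6)| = 10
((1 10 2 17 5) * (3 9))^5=(17)(3 9)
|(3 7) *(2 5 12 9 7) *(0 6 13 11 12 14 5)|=|(0 6 13 11 12 9 7 3 2)(5 14)|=18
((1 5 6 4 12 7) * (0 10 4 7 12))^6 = (12)(1 6)(5 7)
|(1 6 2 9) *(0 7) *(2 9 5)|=|(0 7)(1 6 9)(2 5)|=6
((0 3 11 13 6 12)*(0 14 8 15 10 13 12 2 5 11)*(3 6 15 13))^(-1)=(0 3 10 15 13 8 14 12 11 5 2 6)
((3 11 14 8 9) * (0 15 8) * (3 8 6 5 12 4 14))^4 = (0 12 15 4 6 14 5)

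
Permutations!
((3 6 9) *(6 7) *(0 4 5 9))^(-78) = ((0 4 5 9 3 7 6))^(-78) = (0 6 7 3 9 5 4)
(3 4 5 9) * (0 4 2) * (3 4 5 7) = (0 5 9 4 7 3 2) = [5, 1, 0, 2, 7, 9, 6, 3, 8, 4]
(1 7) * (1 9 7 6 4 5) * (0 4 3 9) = (0 4 5 1 6 3 9 7) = [4, 6, 2, 9, 5, 1, 3, 0, 8, 7]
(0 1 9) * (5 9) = (0 1 5 9) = [1, 5, 2, 3, 4, 9, 6, 7, 8, 0]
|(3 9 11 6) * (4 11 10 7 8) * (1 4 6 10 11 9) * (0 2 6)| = 11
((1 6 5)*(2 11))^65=((1 6 5)(2 11))^65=(1 5 6)(2 11)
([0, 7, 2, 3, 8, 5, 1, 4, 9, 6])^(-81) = (1 8)(4 6)(7 9)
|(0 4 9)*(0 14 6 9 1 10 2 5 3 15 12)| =|(0 4 1 10 2 5 3 15 12)(6 9 14)| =9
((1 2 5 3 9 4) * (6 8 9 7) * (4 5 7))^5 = (1 9 2 5 7 3 6 4 8) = ((1 2 7 6 8 9 5 3 4))^5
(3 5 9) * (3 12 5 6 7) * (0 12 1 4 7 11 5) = [12, 4, 2, 6, 7, 9, 11, 3, 8, 1, 10, 5, 0] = (0 12)(1 4 7 3 6 11 5 9)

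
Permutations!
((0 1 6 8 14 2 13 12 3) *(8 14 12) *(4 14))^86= (0 13 6 12 14)(1 8 4 3 2)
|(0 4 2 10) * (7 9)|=|(0 4 2 10)(7 9)|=4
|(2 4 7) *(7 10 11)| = 5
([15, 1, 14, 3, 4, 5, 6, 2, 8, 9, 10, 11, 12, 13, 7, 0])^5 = [15, 1, 7, 3, 4, 5, 6, 14, 8, 9, 10, 11, 12, 13, 2, 0]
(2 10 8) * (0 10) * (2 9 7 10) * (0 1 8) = (0 2 1 8 9 7 10) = [2, 8, 1, 3, 4, 5, 6, 10, 9, 7, 0]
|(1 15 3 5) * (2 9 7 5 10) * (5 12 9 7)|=9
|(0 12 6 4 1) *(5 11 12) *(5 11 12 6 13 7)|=|(0 11 6 4 1)(5 12 13 7)|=20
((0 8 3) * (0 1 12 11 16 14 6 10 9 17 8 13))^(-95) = (0 13)(1 14 17 12 6 8 11 10 3 16 9)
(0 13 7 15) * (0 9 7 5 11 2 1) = (0 13 5 11 2 1)(7 15 9) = [13, 0, 1, 3, 4, 11, 6, 15, 8, 7, 10, 2, 12, 5, 14, 9]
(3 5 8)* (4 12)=[0, 1, 2, 5, 12, 8, 6, 7, 3, 9, 10, 11, 4]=(3 5 8)(4 12)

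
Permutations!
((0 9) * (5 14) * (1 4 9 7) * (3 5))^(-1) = (0 9 4 1 7)(3 14 5)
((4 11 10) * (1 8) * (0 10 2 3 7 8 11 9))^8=(1 2 7)(3 8 11)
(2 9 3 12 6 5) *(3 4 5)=(2 9 4 5)(3 12 6)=[0, 1, 9, 12, 5, 2, 3, 7, 8, 4, 10, 11, 6]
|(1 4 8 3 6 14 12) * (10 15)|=|(1 4 8 3 6 14 12)(10 15)|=14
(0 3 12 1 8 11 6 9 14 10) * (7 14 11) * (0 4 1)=[3, 8, 2, 12, 1, 5, 9, 14, 7, 11, 4, 6, 0, 13, 10]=(0 3 12)(1 8 7 14 10 4)(6 9 11)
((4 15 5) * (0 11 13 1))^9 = ((0 11 13 1)(4 15 5))^9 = (15)(0 11 13 1)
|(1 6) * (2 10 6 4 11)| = |(1 4 11 2 10 6)| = 6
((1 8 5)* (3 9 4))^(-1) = (1 5 8)(3 4 9)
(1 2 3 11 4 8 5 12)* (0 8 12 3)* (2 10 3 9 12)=(0 8 5 9 12 1 10 3 11 4 2)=[8, 10, 0, 11, 2, 9, 6, 7, 5, 12, 3, 4, 1]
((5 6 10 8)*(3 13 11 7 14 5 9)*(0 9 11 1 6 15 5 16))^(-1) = ((0 9 3 13 1 6 10 8 11 7 14 16)(5 15))^(-1) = (0 16 14 7 11 8 10 6 1 13 3 9)(5 15)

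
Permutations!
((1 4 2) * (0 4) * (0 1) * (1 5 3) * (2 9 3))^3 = ((0 4 9 3 1 5 2))^3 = (0 3 2 9 5 4 1)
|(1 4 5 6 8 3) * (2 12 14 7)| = |(1 4 5 6 8 3)(2 12 14 7)| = 12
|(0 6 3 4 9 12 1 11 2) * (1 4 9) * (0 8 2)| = 8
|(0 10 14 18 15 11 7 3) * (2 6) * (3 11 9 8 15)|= 30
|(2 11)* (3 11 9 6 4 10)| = |(2 9 6 4 10 3 11)| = 7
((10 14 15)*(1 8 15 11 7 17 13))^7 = (1 17 11 10 8 13 7 14 15)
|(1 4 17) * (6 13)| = 6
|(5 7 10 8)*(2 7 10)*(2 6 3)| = |(2 7 6 3)(5 10 8)| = 12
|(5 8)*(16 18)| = |(5 8)(16 18)| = 2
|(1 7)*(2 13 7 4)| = |(1 4 2 13 7)| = 5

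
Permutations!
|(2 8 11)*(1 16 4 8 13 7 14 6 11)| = |(1 16 4 8)(2 13 7 14 6 11)| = 12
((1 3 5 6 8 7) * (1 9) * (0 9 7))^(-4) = (0 3 8 1 6 9 5)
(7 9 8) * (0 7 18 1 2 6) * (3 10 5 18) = (0 7 9 8 3 10 5 18 1 2 6) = [7, 2, 6, 10, 4, 18, 0, 9, 3, 8, 5, 11, 12, 13, 14, 15, 16, 17, 1]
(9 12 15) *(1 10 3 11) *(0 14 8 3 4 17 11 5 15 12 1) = (0 14 8 3 5 15 9 1 10 4 17 11) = [14, 10, 2, 5, 17, 15, 6, 7, 3, 1, 4, 0, 12, 13, 8, 9, 16, 11]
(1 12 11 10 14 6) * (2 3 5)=(1 12 11 10 14 6)(2 3 5)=[0, 12, 3, 5, 4, 2, 1, 7, 8, 9, 14, 10, 11, 13, 6]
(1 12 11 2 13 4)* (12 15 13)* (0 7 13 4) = (0 7 13)(1 15 4)(2 12 11) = [7, 15, 12, 3, 1, 5, 6, 13, 8, 9, 10, 2, 11, 0, 14, 4]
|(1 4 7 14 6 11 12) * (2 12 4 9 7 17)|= 10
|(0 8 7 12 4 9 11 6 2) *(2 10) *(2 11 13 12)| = 12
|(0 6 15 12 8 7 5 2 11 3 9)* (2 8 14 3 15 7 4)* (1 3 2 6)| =20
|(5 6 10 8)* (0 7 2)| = |(0 7 2)(5 6 10 8)| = 12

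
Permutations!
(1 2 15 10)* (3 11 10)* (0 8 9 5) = (0 8 9 5)(1 2 15 3 11 10) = [8, 2, 15, 11, 4, 0, 6, 7, 9, 5, 1, 10, 12, 13, 14, 3]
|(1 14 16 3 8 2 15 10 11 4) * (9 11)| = 11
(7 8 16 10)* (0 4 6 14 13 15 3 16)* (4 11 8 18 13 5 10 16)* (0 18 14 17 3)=[11, 1, 2, 4, 6, 10, 17, 14, 18, 9, 7, 8, 12, 15, 5, 0, 16, 3, 13]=(0 11 8 18 13 15)(3 4 6 17)(5 10 7 14)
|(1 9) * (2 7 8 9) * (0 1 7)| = |(0 1 2)(7 8 9)| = 3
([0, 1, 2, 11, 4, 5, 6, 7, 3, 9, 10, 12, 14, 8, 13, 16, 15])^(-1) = [0, 1, 2, 8, 4, 5, 6, 7, 13, 9, 10, 3, 11, 14, 12, 16, 15]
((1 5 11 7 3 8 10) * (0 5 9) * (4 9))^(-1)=(0 9 4 1 10 8 3 7 11 5)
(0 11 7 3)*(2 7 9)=(0 11 9 2 7 3)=[11, 1, 7, 0, 4, 5, 6, 3, 8, 2, 10, 9]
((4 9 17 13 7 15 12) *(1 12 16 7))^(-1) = (1 13 17 9 4 12)(7 16 15)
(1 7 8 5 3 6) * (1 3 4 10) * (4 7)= (1 4 10)(3 6)(5 7 8)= [0, 4, 2, 6, 10, 7, 3, 8, 5, 9, 1]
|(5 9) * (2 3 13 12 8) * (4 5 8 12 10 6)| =9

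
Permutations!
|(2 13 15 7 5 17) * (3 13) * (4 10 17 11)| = |(2 3 13 15 7 5 11 4 10 17)| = 10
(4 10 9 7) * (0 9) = (0 9 7 4 10) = [9, 1, 2, 3, 10, 5, 6, 4, 8, 7, 0]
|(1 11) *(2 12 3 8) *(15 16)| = |(1 11)(2 12 3 8)(15 16)| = 4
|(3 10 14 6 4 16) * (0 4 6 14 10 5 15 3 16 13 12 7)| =15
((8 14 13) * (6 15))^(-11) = (6 15)(8 14 13)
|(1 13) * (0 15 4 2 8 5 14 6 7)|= 18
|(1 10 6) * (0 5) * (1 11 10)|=6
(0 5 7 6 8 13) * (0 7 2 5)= (2 5)(6 8 13 7)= [0, 1, 5, 3, 4, 2, 8, 6, 13, 9, 10, 11, 12, 7]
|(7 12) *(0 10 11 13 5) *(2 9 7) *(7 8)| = |(0 10 11 13 5)(2 9 8 7 12)| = 5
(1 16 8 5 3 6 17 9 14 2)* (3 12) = (1 16 8 5 12 3 6 17 9 14 2) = [0, 16, 1, 6, 4, 12, 17, 7, 5, 14, 10, 11, 3, 13, 2, 15, 8, 9]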